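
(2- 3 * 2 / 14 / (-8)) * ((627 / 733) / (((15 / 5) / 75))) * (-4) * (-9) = 16223625 / 10262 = 1580.94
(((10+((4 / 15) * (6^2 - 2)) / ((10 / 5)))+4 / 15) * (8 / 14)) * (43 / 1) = 12728 / 35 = 363.66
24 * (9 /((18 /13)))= 156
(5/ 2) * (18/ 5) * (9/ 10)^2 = 729/ 100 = 7.29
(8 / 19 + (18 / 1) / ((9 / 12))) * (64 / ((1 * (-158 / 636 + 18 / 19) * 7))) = 9443328 / 29561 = 319.45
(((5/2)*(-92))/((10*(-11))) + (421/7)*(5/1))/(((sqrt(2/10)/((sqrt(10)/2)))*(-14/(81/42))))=-786915*sqrt(2)/7546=-147.48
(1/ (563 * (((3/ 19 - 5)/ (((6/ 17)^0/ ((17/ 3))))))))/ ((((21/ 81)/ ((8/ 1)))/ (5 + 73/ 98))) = -1539/ 134113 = -0.01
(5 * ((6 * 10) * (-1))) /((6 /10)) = -500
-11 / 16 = -0.69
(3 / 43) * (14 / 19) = 42 / 817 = 0.05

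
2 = 2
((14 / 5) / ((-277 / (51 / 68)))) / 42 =-1 / 5540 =-0.00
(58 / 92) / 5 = 29 / 230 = 0.13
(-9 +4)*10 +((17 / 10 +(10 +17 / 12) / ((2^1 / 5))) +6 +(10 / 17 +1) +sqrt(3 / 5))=-24827 / 2040 +sqrt(15) / 5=-11.40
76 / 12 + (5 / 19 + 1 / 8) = 3065 / 456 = 6.72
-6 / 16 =-3 / 8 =-0.38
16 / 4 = 4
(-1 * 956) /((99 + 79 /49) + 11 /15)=-702660 /74489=-9.43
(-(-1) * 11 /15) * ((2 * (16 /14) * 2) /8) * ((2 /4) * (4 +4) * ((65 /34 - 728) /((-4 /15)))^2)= 100558914885 /8092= 12426954.39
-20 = -20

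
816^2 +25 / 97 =64588057 / 97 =665856.26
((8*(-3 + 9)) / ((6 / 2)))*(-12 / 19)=-10.11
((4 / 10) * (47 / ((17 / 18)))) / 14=1.42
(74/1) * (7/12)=259/6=43.17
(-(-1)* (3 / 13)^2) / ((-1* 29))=-0.00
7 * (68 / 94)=5.06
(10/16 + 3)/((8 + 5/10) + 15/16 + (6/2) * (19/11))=638/2573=0.25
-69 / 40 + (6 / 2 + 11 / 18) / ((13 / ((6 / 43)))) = -8701 / 5160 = -1.69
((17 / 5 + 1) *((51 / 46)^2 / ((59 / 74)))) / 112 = 1058607 / 17478160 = 0.06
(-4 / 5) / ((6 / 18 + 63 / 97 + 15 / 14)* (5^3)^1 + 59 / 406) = -236292 / 75886985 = -0.00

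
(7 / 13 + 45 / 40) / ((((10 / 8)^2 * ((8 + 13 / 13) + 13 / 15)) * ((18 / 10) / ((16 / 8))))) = 173 / 1443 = 0.12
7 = 7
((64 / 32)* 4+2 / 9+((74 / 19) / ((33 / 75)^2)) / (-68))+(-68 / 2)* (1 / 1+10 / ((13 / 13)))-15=-268083007 / 703494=-381.07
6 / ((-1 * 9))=-2 / 3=-0.67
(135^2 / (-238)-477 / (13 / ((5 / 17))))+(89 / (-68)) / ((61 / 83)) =-33650647 / 377468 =-89.15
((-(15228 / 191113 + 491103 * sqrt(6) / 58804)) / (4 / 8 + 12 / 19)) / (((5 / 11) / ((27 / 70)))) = -64448703 * sqrt(6) / 10290700 - 85931604 / 1438125325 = -15.40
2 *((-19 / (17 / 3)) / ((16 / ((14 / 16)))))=-399 / 1088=-0.37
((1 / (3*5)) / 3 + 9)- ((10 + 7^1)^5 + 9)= -63893564 / 45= -1419856.98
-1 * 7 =-7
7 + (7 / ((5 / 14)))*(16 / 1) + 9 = 1648 / 5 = 329.60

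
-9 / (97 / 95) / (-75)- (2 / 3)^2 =-1427 / 4365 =-0.33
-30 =-30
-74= -74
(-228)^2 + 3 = 51987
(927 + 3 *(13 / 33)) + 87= 11167 / 11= 1015.18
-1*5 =-5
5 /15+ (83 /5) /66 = 193 /330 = 0.58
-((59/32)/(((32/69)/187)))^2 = -552694.96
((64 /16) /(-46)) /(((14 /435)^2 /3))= -567675 /2254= -251.85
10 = 10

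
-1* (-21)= 21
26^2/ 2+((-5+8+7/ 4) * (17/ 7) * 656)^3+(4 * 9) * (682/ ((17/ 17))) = 148641177171318/ 343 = 433356201665.65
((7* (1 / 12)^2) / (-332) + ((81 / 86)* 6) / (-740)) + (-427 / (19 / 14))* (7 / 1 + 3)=-22735145859599 / 7225940160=-3146.32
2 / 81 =0.02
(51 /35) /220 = 51 /7700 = 0.01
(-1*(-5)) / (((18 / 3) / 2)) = 1.67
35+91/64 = 2331/64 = 36.42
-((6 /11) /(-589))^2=-36 /41977441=-0.00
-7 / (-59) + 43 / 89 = 3160 / 5251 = 0.60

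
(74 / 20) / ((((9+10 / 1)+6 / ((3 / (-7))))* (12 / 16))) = 74 / 75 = 0.99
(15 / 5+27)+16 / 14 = 218 / 7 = 31.14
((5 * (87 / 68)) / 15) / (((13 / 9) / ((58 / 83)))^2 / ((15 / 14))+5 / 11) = 325958985 / 3395400038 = 0.10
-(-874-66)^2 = -883600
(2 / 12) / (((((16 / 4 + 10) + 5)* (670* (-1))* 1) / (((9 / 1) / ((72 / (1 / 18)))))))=-1 / 10998720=-0.00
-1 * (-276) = 276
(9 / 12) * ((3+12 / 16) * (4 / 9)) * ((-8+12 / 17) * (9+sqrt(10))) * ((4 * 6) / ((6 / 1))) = -5580 / 17 - 620 * sqrt(10) / 17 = -443.57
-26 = -26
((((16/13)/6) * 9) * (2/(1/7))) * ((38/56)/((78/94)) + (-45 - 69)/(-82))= 395428/6929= 57.07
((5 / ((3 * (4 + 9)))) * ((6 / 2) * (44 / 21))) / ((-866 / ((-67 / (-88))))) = -0.00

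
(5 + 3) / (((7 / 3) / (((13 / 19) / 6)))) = 0.39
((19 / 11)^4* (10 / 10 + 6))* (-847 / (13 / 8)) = -51085832 / 1573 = -32476.69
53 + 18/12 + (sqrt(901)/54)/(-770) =109/2 - sqrt(901)/41580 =54.50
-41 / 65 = -0.63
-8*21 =-168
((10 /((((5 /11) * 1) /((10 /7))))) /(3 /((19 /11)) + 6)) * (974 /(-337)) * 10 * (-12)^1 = 162852800 /115591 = 1408.87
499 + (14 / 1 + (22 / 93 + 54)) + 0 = 52753 / 93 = 567.24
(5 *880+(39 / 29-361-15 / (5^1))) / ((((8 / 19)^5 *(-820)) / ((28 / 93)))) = -2029363694519 / 18116935680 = -112.01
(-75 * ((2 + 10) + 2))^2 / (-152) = -275625 / 38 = -7253.29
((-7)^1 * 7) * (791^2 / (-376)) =30658369 / 376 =81538.22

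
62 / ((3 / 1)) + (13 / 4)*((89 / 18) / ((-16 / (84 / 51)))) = 93085 / 4896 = 19.01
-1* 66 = -66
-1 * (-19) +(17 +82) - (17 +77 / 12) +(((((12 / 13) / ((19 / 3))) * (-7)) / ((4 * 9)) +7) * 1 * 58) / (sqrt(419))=114.34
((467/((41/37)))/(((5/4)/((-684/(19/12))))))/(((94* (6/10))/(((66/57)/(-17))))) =109479744/622421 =175.89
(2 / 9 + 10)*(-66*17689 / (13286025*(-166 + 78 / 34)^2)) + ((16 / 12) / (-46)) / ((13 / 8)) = -0.02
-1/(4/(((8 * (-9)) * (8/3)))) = 48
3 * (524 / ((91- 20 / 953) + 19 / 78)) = 116853048 / 6780941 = 17.23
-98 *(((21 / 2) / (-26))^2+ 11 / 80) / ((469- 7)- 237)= -24892 / 190125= -0.13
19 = 19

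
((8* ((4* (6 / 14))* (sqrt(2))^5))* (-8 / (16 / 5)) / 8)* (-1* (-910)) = -15600* sqrt(2) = -22061.73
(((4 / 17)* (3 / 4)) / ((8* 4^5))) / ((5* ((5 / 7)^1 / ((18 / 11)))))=189 / 19148800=0.00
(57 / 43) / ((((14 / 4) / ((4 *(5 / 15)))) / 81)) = 12312 / 301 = 40.90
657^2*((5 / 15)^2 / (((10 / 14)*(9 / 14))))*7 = 3655694 / 5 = 731138.80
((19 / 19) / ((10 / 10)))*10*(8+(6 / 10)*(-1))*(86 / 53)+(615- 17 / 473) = 18426706 / 25069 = 735.04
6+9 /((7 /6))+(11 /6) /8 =4685 /336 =13.94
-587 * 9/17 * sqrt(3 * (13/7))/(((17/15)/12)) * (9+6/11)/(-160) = 713205 * sqrt(273)/25432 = 463.36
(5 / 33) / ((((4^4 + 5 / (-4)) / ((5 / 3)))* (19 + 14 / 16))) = 0.00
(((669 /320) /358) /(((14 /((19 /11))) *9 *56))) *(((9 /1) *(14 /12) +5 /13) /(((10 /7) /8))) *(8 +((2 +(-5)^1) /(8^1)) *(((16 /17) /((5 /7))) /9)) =1214658923 /1754520768000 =0.00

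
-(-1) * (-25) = -25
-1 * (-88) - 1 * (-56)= 144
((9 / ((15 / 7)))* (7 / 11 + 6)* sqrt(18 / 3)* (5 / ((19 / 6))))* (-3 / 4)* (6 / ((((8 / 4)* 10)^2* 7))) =-5913* sqrt(6) / 83600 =-0.17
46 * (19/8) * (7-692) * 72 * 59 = -317904390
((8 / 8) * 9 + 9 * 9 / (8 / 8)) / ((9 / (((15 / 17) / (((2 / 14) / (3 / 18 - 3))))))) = -175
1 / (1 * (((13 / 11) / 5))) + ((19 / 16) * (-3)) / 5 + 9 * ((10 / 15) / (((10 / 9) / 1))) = 1855 / 208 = 8.92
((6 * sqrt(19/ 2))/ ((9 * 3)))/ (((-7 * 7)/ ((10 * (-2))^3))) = 8000 * sqrt(38)/ 441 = 111.83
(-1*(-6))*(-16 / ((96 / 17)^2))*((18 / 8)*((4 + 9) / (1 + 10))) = -11271 / 1408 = -8.00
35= 35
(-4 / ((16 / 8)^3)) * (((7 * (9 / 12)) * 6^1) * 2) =-31.50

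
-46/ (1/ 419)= -19274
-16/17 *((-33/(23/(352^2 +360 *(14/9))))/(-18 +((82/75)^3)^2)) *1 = -5848106343750000000/566873092220983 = -10316.43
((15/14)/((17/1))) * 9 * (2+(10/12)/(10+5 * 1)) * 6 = 1665/238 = 7.00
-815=-815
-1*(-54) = 54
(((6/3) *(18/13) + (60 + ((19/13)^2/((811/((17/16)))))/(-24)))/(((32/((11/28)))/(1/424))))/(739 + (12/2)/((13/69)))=3303579655/1401159817494528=0.00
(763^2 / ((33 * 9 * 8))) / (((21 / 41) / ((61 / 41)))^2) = 44209201 / 21384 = 2067.40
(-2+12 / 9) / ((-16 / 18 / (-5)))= -15 / 4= -3.75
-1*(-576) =576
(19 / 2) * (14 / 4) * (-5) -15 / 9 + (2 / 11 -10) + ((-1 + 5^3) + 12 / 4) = -6697 / 132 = -50.73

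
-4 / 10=-2 / 5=-0.40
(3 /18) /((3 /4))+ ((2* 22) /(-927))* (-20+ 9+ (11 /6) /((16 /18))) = 799 /1236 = 0.65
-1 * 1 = -1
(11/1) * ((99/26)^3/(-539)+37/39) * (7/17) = 24052039/6274632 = 3.83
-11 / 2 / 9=-11 / 18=-0.61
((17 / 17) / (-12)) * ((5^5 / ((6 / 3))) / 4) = -32.55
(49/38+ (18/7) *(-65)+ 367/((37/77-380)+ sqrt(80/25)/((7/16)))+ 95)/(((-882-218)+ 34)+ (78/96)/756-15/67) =16123006513152 *sqrt(5)/3689213054605194349+ 4721585329632664224/70095048037498692631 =0.07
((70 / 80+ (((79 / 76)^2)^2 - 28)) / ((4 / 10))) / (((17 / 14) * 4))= -30309963005 / 2268627968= -13.36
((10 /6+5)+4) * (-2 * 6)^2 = 1536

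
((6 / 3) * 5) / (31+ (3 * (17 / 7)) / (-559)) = 19565 / 60626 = 0.32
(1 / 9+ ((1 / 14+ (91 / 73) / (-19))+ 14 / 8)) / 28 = 652537 / 9786672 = 0.07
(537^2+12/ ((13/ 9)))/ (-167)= -3748905/ 2171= -1726.81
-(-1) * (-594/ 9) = -66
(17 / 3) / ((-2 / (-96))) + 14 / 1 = 286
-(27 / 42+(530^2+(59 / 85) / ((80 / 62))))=-6685448103 / 23800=-280901.18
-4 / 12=-1 / 3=-0.33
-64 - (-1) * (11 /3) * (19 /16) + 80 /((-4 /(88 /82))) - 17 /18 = -484445 /5904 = -82.05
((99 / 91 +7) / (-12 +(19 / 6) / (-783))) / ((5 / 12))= -41492736 / 25659725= -1.62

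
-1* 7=-7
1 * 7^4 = 2401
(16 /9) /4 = 4 /9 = 0.44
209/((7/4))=836/7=119.43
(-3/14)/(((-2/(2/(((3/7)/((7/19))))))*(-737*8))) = -7/224048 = -0.00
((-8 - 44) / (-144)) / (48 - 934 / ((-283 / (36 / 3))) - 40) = 3679 / 484992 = 0.01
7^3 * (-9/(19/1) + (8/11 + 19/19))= 89866/209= 429.98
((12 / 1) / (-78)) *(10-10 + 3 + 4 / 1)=-14 / 13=-1.08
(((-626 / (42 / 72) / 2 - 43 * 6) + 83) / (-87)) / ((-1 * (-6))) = 4981 / 3654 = 1.36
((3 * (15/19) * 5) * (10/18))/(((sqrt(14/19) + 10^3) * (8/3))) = 46875/18999986 -375 * sqrt(266)/2887997872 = 0.00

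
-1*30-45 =-75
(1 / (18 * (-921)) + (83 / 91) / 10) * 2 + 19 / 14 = 11611979 / 7542990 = 1.54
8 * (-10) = -80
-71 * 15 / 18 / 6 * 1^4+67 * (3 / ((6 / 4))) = 4469 / 36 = 124.14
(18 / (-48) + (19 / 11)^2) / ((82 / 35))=88375 / 79376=1.11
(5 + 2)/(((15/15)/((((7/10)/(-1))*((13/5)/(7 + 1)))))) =-637/400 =-1.59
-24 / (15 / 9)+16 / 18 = -608 / 45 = -13.51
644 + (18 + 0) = 662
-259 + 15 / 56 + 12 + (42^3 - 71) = 4131135 / 56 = 73770.27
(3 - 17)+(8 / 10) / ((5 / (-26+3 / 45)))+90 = 26944 / 375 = 71.85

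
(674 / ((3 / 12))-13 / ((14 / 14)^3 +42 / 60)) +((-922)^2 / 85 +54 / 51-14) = 63382 / 5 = 12676.40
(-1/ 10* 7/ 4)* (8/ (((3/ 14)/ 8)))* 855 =-44688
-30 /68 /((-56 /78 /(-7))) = -585 /136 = -4.30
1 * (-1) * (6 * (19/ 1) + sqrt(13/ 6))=-114- sqrt(78)/ 6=-115.47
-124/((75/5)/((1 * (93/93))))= -124/15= -8.27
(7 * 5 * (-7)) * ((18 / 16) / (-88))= 2205 / 704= 3.13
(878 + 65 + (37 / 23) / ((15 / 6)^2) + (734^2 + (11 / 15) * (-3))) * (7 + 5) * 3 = 11171729088 / 575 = 19429094.07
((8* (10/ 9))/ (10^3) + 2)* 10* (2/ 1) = 1808/ 45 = 40.18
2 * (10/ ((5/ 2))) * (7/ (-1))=-56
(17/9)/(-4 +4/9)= -17/32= -0.53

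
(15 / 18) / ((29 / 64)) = 160 / 87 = 1.84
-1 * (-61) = 61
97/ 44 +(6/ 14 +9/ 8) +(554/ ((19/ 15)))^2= 42539393315/ 222376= 191294.89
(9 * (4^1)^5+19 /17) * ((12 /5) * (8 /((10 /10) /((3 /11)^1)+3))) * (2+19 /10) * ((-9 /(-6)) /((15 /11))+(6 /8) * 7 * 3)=18534508317 /10625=1744424.31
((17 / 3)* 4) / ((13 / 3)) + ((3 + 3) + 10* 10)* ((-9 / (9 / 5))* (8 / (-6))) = 27764 / 39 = 711.90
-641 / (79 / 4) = -2564 / 79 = -32.46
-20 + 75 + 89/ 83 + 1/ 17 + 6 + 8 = 98955/ 1411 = 70.13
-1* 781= -781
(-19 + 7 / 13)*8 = -1920 / 13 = -147.69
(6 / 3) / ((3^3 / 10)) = 20 / 27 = 0.74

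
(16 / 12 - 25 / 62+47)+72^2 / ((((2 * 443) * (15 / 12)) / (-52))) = -195.47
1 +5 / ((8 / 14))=39 / 4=9.75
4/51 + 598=30502/51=598.08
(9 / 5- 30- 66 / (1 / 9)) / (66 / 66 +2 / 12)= -18666 / 35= -533.31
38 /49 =0.78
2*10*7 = 140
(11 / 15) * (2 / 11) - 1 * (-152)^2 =-346558 / 15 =-23103.87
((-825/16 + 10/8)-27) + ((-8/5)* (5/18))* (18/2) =-1301/16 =-81.31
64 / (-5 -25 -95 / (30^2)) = -11520 / 5419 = -2.13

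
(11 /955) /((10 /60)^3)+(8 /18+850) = 7330954 /8595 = 852.93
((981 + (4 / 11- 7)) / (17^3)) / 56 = 5359 / 1513204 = 0.00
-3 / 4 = -0.75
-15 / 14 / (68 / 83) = -1245 / 952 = -1.31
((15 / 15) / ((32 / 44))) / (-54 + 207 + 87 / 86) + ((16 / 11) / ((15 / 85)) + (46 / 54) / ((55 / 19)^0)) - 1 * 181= -901602133 / 5245020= -171.90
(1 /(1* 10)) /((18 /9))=1 /20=0.05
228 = 228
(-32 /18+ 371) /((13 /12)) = 13292 /39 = 340.82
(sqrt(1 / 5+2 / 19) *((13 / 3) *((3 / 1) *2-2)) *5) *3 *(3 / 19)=156 *sqrt(2755) / 361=22.68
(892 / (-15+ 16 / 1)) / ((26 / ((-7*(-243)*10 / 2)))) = 3793230 / 13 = 291786.92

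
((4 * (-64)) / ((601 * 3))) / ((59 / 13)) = -3328 / 106377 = -0.03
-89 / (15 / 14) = -83.07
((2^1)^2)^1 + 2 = 6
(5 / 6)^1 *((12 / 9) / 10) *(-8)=-8 / 9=-0.89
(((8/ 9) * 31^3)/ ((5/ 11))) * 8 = 466063.64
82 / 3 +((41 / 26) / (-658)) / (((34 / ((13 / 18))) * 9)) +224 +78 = 2387181847 / 7248528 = 329.33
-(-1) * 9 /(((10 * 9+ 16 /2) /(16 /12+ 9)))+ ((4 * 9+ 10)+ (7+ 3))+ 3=5875 /98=59.95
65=65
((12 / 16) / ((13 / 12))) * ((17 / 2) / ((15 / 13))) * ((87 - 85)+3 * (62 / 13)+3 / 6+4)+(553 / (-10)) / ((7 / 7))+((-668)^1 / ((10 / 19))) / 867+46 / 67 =50.04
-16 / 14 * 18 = -144 / 7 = -20.57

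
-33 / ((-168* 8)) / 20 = 11 / 8960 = 0.00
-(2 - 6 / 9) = -4 / 3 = -1.33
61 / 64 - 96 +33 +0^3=-3971 / 64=-62.05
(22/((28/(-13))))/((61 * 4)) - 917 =-3132615/3416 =-917.04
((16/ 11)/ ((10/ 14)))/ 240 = 7/ 825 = 0.01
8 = 8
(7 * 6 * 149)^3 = 245079325512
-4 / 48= -1 / 12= -0.08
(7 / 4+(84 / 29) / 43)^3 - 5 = 1.00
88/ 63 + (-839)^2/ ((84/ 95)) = 28659691/ 36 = 796102.53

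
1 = 1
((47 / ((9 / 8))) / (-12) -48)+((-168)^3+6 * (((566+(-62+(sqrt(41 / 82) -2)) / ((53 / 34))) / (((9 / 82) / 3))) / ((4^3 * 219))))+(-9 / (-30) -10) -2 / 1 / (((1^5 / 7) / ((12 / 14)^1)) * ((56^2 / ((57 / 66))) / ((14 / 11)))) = -33563618640721921 / 7078412880+697 * sqrt(2) / 185712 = -4741687.04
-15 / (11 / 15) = -225 / 11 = -20.45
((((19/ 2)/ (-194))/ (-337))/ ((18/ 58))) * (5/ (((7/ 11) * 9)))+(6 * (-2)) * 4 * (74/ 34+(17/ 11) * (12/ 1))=-13789783604965/ 13863927924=-994.65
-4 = -4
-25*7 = -175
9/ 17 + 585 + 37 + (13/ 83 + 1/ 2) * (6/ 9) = 2637020/ 4233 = 622.97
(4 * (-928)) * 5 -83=-18643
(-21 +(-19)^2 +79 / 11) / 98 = 3.54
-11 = -11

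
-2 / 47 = -0.04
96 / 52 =24 / 13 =1.85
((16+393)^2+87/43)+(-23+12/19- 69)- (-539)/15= 2049374093/12255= 167227.59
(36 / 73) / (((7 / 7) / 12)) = 432 / 73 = 5.92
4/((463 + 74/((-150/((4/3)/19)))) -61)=8550/859201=0.01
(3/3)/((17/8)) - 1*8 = -7.53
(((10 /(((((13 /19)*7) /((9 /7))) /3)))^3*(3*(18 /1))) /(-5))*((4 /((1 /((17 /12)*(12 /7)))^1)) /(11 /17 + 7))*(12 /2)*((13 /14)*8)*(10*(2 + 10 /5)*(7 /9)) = -17978870676326400 /1809323971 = -9936789.08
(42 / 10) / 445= 0.01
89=89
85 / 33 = 2.58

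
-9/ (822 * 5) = -3/ 1370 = -0.00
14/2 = 7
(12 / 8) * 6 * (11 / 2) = 99 / 2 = 49.50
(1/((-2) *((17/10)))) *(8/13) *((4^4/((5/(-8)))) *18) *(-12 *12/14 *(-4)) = 84934656/1547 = 54902.82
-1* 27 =-27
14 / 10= 7 / 5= 1.40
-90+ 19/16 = -1421/16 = -88.81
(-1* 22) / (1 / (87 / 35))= -1914 / 35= -54.69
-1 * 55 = -55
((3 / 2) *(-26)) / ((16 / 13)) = -507 / 16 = -31.69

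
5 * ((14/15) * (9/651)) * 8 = 16/31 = 0.52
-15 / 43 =-0.35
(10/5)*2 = 4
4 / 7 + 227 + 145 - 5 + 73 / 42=15511 / 42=369.31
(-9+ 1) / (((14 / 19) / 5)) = -380 / 7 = -54.29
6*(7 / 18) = 7 / 3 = 2.33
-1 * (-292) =292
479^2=229441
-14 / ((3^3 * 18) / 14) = -98 / 243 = -0.40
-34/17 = -2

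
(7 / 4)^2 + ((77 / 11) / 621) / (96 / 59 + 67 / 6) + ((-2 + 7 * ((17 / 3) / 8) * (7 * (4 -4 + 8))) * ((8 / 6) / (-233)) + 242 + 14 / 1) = 42853145867 / 166429104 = 257.49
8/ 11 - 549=-6031/ 11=-548.27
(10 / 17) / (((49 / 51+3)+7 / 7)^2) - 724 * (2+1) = -2171.98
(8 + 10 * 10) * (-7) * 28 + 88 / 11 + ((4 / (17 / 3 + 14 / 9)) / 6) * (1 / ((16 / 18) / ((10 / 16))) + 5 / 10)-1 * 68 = -44154009 / 2080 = -21227.89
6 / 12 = 1 / 2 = 0.50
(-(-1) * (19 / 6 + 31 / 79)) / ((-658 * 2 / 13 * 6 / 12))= -3133 / 44556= -0.07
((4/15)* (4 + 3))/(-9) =-28/135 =-0.21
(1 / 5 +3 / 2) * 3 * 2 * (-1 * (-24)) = 1224 / 5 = 244.80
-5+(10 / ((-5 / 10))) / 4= -10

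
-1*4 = -4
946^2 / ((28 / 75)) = 16779675 / 7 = 2397096.43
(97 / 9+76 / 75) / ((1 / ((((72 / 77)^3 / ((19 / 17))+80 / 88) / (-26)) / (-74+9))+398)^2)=134318252945423197 / 23232909919168886724225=0.00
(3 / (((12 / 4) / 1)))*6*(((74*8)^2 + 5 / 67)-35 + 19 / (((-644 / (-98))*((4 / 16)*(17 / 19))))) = 55083174516 / 26197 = 2102652.00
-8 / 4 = -2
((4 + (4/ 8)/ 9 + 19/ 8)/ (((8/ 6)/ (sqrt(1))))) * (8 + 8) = 463/ 6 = 77.17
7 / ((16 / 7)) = 3.06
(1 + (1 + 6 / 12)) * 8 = 20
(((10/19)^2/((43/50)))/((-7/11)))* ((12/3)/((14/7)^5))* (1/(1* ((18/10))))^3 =-859375/79213869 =-0.01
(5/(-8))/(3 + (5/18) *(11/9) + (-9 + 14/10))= 2025/13804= 0.15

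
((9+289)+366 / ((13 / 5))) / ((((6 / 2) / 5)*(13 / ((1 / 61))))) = 0.92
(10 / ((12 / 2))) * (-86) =-143.33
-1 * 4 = -4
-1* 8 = -8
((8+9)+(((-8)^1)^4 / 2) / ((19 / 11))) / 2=22851 / 38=601.34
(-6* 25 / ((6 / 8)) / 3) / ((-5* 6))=20 / 9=2.22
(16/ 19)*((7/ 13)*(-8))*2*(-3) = 5376/ 247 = 21.77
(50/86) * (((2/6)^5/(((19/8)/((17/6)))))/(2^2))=425/595593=0.00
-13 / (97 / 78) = -1014 / 97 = -10.45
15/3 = 5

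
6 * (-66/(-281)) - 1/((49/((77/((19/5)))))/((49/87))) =546403/464493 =1.18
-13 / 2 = -6.50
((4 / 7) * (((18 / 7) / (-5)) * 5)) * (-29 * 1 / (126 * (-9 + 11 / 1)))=58 / 343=0.17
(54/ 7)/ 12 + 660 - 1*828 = -2343/ 14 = -167.36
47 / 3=15.67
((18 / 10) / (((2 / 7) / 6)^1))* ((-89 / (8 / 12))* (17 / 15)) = -285957 / 50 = -5719.14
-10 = -10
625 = 625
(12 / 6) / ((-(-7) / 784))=224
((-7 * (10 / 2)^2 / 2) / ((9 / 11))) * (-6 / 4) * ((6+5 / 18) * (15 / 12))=1087625 / 864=1258.83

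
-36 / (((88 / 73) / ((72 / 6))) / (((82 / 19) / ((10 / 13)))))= -2101086 / 1045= -2010.61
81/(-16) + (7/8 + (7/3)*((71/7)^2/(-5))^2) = 983.63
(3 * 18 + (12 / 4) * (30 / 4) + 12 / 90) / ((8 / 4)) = 2299 / 60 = 38.32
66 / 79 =0.84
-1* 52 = -52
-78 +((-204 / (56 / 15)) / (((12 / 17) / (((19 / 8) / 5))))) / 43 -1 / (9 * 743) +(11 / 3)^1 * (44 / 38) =-182610783109 / 2447548992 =-74.61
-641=-641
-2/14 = -1/7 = -0.14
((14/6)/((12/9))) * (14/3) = 49/6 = 8.17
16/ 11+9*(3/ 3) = 115/ 11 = 10.45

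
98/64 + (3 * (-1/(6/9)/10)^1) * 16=-907/160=-5.67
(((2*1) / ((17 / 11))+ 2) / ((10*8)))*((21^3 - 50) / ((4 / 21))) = 1354017 / 680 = 1991.20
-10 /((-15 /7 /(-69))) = -322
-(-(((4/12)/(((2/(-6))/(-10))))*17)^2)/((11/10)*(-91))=-289000/1001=-288.71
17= 17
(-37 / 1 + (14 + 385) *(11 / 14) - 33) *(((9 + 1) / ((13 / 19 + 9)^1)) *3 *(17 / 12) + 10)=2578665 / 736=3503.62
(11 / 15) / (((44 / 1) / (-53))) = -53 / 60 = -0.88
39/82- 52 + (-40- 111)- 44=-20215/82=-246.52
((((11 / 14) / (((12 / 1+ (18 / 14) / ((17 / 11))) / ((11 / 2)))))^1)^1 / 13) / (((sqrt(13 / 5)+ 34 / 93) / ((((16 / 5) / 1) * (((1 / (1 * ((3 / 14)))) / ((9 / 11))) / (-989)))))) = 1335536048 / 18845625400407 - 1217694632 * sqrt(65) / 31409375667345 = -0.00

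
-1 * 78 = -78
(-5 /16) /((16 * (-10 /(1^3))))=1 /512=0.00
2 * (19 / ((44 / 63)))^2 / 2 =1432809 / 1936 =740.09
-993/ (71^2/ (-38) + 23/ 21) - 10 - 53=-5821767/ 104987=-55.45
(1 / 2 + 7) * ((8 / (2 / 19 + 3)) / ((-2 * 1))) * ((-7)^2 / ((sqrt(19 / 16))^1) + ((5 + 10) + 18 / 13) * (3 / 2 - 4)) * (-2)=-607050 / 767 + 11760 * sqrt(19) / 59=77.36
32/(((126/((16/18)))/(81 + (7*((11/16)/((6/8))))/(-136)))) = 528460/28917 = 18.28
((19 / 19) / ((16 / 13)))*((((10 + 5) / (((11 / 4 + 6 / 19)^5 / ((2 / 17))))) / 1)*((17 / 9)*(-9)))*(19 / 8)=-146783148720 / 686719856393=-0.21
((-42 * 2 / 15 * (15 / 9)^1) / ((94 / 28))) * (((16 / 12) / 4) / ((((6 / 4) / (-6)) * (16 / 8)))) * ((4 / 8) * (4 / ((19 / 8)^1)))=12544 / 8037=1.56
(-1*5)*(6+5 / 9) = -295 / 9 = -32.78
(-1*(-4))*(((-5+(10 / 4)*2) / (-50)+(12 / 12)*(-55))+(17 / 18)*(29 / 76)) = -74747 / 342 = -218.56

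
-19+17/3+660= 1940/3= 646.67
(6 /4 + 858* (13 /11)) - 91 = 1849 /2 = 924.50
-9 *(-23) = 207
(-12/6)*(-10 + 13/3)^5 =2839714/243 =11686.07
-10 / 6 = -5 / 3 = -1.67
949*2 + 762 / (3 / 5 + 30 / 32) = 98138 / 41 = 2393.61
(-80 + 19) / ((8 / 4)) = -61 / 2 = -30.50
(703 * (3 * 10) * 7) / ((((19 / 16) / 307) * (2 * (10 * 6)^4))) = 79513 / 54000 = 1.47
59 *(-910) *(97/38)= -2603965/19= -137050.79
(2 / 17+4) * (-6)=-420 / 17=-24.71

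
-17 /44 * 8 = -34 /11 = -3.09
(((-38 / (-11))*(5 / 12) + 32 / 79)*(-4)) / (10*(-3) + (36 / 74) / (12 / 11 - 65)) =250147787 / 1017418248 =0.25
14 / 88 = 7 / 44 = 0.16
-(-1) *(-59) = -59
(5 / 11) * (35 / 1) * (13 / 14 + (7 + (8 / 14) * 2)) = 3175 / 22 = 144.32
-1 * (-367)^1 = 367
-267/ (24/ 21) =-1869/ 8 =-233.62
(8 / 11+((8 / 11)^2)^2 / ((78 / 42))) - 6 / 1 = -974902 / 190333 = -5.12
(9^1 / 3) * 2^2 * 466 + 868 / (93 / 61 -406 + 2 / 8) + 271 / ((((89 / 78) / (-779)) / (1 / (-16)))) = 1204602704501 / 70225272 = 17153.41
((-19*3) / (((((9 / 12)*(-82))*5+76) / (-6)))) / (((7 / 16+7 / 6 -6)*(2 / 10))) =164160 / 97693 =1.68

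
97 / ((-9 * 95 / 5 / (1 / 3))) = -97 / 513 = -0.19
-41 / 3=-13.67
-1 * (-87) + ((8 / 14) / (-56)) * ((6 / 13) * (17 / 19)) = 1052910 / 12103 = 87.00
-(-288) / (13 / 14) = 4032 / 13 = 310.15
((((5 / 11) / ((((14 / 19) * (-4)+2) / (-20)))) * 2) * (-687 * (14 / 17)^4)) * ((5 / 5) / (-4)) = 1516.11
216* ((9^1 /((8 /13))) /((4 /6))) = 9477 /2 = 4738.50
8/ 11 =0.73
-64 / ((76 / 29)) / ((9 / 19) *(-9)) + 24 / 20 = 2806 / 405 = 6.93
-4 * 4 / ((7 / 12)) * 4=-768 / 7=-109.71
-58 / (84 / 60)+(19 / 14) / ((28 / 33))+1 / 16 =-31177 / 784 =-39.77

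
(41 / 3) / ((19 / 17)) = 697 / 57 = 12.23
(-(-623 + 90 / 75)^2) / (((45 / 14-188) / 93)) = 12584977062 / 64675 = 194587.97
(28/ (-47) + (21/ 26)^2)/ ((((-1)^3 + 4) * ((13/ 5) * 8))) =8995/ 9912864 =0.00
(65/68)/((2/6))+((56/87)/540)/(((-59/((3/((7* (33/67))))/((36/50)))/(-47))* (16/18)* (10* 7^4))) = 2855055036313/995608917072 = 2.87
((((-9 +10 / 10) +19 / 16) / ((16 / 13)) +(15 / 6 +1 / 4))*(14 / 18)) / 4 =-0.54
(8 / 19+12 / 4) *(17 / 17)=65 / 19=3.42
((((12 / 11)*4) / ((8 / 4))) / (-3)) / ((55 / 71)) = -568 / 605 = -0.94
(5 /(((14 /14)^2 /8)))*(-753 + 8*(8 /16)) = -29960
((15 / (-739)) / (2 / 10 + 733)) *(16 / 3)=-200 / 1354587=-0.00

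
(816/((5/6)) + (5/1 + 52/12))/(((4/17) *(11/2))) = 11458/15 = 763.87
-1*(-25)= 25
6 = 6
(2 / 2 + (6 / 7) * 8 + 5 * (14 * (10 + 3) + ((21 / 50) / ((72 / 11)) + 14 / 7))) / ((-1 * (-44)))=1559339 / 73920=21.09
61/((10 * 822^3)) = 61/5554122480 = 0.00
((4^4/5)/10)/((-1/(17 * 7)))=-15232/25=-609.28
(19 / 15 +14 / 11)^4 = 30821664721 / 741200625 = 41.58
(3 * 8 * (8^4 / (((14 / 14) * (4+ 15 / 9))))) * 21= 6193152 / 17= 364303.06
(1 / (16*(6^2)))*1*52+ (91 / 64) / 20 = 1859 / 11520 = 0.16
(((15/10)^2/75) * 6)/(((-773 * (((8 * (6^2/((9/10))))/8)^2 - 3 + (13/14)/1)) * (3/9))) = -63/144106525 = -0.00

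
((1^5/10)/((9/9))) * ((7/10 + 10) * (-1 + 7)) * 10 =321/5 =64.20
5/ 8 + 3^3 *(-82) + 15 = -17587/ 8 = -2198.38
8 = 8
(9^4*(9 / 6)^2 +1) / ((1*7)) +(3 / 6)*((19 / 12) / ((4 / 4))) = 354451 / 168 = 2109.83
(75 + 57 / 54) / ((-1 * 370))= -37 / 180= -0.21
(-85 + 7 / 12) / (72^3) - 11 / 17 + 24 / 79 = -2066168395 / 6015264768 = -0.34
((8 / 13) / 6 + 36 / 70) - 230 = -313108 / 1365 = -229.38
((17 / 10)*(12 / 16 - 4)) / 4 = -221 / 160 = -1.38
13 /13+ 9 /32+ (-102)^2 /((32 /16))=166505 /32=5203.28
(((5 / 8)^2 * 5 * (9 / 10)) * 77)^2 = 18320.05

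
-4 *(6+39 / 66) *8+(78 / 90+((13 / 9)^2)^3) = -5873909084 / 29229255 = -200.96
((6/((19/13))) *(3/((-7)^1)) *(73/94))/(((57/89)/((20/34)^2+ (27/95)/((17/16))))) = -4267983252/3260802895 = -1.31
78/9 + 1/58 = 1511/174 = 8.68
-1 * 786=-786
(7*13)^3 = 753571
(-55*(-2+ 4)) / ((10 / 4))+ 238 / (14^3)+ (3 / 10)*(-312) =-134763 / 980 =-137.51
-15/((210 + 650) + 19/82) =-410/23513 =-0.02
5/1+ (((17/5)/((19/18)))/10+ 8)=6328/475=13.32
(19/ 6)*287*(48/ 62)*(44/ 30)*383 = 183787912/ 465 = 395242.82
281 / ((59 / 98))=27538 / 59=466.75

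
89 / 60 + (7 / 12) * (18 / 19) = 2321 / 1140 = 2.04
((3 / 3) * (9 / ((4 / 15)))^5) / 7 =44840334375 / 7168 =6255627.01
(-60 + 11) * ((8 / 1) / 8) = -49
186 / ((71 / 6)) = 1116 / 71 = 15.72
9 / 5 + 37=194 / 5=38.80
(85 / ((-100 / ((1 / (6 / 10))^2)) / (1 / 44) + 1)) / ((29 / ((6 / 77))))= -510 / 3534839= -0.00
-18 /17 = -1.06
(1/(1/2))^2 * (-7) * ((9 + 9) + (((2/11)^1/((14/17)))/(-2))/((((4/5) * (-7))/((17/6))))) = -467141/924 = -505.56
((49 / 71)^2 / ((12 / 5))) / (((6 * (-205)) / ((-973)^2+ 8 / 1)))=-152.75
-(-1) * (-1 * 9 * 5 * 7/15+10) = -11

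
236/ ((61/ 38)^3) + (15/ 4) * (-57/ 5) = 12985417/ 907924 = 14.30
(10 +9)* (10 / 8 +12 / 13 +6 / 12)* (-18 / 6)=-7923 / 52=-152.37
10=10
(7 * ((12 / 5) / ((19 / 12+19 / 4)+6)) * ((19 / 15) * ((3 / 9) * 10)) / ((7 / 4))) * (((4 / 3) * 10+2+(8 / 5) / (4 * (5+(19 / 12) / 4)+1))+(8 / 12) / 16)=50.76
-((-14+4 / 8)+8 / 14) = 12.93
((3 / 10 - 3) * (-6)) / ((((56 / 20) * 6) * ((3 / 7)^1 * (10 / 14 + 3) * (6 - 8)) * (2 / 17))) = -1071 / 416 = -2.57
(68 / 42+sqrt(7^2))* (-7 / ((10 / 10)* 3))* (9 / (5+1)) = -30.17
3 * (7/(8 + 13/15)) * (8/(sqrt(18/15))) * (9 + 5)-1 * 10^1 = -10 + 840 * sqrt(30)/19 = 232.15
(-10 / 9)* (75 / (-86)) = 125 / 129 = 0.97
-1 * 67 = -67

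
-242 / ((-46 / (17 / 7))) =2057 / 161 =12.78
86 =86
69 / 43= 1.60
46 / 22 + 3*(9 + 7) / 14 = 425 / 77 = 5.52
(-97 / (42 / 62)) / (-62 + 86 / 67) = 201469 / 85428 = 2.36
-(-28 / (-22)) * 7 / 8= -49 / 44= -1.11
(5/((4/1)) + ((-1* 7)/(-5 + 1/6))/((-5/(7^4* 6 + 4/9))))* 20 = -7258673/87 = -83433.02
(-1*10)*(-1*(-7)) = -70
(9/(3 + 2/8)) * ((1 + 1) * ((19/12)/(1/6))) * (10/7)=6840/91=75.16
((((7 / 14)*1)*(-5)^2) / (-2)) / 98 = -25 / 392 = -0.06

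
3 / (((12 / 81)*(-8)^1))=-81 / 32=-2.53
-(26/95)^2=-676/9025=-0.07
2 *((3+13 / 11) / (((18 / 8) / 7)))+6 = 3170 / 99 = 32.02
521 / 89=5.85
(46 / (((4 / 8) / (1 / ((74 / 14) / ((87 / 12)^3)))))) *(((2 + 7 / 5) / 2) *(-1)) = -66752693 / 5920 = -11275.79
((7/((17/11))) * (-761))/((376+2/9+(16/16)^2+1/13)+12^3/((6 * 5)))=-34279245/4325072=-7.93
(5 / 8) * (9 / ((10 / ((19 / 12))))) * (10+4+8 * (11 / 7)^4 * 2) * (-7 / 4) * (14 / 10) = -1526859 / 6272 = -243.44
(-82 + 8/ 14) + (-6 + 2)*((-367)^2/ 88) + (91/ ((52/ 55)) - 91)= -1909109/ 308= -6198.41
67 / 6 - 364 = -2117 / 6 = -352.83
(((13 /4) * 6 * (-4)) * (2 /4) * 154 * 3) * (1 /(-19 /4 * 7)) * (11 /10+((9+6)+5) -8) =674388 /95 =7098.82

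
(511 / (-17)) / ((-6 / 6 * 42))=73 / 102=0.72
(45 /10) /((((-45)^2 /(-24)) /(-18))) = 24 /25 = 0.96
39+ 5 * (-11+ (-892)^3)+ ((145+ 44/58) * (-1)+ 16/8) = -102911186393/29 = -3548661599.76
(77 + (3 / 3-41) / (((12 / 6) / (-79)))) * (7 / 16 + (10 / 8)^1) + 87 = 46131 / 16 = 2883.19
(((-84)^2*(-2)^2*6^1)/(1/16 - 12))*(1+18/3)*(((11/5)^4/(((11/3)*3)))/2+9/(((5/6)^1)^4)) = -233847806976/119375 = -1958934.51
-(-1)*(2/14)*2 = 0.29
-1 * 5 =-5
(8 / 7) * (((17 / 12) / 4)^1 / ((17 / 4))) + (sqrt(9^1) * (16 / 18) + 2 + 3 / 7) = 109 / 21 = 5.19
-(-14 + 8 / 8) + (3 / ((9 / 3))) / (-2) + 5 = 35 / 2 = 17.50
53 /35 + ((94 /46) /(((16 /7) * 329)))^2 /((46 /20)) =82541103 /54508160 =1.51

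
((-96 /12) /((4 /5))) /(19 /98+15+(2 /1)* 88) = -0.05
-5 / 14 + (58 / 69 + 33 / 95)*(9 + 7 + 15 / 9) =20.63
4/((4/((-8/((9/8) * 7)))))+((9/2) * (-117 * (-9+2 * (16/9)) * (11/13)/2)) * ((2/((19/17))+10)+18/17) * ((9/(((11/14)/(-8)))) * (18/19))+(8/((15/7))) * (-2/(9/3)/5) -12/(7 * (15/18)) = -1352710.17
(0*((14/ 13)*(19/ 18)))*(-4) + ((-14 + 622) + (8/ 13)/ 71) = 561192/ 923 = 608.01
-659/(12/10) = -3295/6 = -549.17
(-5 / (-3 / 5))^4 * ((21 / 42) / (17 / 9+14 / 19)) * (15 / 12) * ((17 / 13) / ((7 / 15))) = 3154296875 / 980616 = 3216.65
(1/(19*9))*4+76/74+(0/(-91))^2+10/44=177847/139194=1.28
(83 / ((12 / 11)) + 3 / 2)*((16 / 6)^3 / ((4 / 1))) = 29792 / 81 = 367.80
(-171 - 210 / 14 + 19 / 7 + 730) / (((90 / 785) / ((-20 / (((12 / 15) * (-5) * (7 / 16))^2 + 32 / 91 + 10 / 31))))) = -38742098720 / 1517949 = -25522.66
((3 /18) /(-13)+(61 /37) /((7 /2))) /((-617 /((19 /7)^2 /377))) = -3341777 /230259183882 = -0.00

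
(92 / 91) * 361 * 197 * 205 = 1341266620 / 91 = 14739193.63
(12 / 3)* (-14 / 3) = -56 / 3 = -18.67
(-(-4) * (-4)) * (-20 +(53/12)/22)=10454/33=316.79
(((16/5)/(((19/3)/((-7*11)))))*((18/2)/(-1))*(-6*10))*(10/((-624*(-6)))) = -56.11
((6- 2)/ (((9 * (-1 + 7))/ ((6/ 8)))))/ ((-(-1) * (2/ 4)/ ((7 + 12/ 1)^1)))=19/ 9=2.11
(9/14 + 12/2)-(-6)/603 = 18721/2814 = 6.65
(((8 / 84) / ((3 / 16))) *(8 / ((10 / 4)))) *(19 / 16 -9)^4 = 48828125 / 8064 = 6055.08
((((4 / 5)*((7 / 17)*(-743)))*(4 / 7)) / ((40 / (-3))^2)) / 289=-6687 / 2456500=-0.00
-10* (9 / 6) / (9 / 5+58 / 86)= -3225 / 532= -6.06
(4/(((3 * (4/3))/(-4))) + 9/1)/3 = 5/3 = 1.67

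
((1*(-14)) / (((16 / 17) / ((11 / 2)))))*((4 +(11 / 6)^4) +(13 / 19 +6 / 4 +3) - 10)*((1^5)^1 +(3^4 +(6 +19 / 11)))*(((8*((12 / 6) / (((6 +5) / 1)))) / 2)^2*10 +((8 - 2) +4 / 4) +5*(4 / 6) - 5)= -2435189498581 / 2979504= -817313.72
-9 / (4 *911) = -9 / 3644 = -0.00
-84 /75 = -28 /25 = -1.12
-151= -151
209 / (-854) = -209 / 854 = -0.24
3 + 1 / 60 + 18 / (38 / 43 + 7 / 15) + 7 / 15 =878639 / 52260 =16.81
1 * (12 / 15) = 4 / 5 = 0.80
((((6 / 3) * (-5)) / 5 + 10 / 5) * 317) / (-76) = 0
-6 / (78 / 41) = -3.15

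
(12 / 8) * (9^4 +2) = 19689 / 2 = 9844.50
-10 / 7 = -1.43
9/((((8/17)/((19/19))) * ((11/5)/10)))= 3825/44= 86.93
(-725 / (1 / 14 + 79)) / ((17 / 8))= -81200 / 18819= -4.31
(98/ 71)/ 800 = 49/ 28400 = 0.00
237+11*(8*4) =589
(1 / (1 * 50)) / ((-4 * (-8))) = 1 / 1600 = 0.00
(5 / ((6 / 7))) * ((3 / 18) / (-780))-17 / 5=-95507 / 28080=-3.40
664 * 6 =3984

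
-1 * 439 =-439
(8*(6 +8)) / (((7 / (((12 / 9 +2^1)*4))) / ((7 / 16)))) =280 / 3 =93.33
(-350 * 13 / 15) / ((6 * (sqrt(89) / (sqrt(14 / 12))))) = -455 * sqrt(3738) / 4806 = -5.79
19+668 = 687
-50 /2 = -25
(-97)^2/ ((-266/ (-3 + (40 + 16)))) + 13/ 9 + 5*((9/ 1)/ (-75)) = -22430357/ 11970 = -1873.88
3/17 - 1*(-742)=12617/17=742.18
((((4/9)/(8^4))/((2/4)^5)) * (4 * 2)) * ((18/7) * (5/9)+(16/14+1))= 25/252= 0.10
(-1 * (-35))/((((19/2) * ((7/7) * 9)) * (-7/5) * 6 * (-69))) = 0.00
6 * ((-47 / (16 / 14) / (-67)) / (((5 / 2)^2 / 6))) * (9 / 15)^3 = 159894 / 209375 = 0.76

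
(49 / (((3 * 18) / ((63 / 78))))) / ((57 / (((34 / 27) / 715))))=5831 / 257490090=0.00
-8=-8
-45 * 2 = -90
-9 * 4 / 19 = -36 / 19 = -1.89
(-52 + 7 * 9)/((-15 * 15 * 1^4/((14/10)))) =-77/1125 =-0.07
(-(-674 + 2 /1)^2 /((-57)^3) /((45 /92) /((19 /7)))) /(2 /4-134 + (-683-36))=-1318912 /83093175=-0.02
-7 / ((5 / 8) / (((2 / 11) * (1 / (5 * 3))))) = -0.14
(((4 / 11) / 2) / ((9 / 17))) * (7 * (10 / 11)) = 2380 / 1089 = 2.19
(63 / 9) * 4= 28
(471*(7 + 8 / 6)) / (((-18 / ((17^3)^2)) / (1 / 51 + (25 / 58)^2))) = -196384787730275 / 181656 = -1081080656.46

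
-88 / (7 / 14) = -176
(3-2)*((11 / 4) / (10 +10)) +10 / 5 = 171 / 80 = 2.14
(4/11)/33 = 4/363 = 0.01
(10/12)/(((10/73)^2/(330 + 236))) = 1508107/60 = 25135.12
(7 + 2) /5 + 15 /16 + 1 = 299 /80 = 3.74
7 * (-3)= -21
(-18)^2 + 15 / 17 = 5523 / 17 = 324.88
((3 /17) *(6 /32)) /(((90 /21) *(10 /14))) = 147 /13600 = 0.01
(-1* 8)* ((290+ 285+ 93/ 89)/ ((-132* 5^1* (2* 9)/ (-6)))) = -102536/ 44055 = -2.33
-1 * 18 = -18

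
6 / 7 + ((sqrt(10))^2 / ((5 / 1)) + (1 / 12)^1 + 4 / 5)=1571 / 420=3.74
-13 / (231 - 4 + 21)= -13 / 248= -0.05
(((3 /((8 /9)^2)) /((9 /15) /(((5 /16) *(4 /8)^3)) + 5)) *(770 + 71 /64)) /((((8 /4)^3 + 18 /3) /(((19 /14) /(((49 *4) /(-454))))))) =-32.29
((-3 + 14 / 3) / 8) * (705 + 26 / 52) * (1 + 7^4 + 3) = 16967275 / 48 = 353484.90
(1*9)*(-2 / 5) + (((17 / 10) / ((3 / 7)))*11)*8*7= 36598 / 15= 2439.87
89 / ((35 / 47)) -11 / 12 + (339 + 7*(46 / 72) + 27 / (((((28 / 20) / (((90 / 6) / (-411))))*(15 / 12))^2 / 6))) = 19125974416 / 41385645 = 462.14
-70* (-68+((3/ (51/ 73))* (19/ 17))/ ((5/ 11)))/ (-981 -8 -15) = -4.00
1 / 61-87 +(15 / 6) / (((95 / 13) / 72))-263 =-377083 / 1159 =-325.35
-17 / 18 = -0.94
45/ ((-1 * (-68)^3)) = 45/ 314432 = 0.00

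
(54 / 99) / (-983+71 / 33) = -9 / 16184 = -0.00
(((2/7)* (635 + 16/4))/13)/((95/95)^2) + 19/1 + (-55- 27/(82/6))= -89289/3731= -23.93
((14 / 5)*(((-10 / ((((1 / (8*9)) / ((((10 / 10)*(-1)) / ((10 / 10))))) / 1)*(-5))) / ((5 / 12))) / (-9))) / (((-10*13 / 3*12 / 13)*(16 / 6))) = -126 / 125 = -1.01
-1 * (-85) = 85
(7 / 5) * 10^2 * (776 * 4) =434560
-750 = -750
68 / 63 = 1.08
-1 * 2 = -2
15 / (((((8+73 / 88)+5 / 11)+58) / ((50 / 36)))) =5500 / 17763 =0.31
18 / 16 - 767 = -6127 / 8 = -765.88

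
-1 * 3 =-3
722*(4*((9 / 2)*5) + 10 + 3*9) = 91694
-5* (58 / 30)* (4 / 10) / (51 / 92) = -5336 / 765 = -6.98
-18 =-18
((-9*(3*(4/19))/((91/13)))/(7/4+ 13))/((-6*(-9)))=-8/7847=-0.00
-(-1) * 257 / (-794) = -257 / 794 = -0.32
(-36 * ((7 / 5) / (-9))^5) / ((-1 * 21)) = -9604 / 61509375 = -0.00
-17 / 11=-1.55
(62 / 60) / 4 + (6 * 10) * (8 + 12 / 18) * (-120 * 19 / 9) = -5269323 / 40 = -131733.08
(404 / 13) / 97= 404 / 1261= 0.32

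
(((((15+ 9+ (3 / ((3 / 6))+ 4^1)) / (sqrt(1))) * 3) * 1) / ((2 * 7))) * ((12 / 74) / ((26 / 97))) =14841 / 3367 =4.41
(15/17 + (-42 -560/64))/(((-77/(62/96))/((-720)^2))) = 283826700/1309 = 216827.12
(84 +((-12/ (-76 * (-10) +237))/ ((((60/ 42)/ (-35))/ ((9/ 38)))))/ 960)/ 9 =169729427/ 18185280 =9.33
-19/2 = -9.50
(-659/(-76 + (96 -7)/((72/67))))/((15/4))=-63264/2455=-25.77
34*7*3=714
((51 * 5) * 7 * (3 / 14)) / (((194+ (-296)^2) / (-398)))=-10149 / 5854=-1.73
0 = 0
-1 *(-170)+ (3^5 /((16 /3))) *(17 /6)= 9571 /32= 299.09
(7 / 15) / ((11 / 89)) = 623 / 165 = 3.78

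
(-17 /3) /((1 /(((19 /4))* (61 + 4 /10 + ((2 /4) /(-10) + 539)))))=-3878261 /240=-16159.42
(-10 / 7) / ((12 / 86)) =-215 / 21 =-10.24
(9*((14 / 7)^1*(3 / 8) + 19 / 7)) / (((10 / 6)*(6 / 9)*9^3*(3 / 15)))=97 / 504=0.19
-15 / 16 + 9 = 129 / 16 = 8.06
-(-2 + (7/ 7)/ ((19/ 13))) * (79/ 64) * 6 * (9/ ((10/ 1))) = 10665/ 1216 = 8.77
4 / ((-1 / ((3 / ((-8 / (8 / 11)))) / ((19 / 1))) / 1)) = 12 / 209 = 0.06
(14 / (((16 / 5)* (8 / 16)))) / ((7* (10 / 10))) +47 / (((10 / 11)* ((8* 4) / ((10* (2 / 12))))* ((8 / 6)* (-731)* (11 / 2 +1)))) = 1519963 / 1216384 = 1.25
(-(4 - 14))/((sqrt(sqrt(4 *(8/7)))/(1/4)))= 5 *2^(3/4) *7^(1/4)/8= 1.71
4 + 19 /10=59 /10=5.90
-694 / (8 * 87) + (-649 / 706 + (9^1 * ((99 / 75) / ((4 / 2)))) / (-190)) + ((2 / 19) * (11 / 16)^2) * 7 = -14932042219 / 9336144000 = -1.60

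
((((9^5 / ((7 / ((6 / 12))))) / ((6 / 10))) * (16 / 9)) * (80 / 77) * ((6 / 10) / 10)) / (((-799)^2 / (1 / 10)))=209952 / 1720490695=0.00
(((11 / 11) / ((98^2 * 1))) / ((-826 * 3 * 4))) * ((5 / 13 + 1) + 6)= -1 / 12890969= -0.00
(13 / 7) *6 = 78 / 7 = 11.14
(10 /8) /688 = 0.00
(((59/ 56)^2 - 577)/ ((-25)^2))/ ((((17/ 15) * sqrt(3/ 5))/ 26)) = -23477883 * sqrt(15)/ 3332000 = -27.29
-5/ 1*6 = -30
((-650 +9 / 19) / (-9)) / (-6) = -12.03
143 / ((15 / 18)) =858 / 5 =171.60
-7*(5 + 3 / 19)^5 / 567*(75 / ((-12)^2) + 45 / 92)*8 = -5039358442160 / 13838917311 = -364.14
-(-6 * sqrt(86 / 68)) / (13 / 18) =54 * sqrt(1462) / 221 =9.34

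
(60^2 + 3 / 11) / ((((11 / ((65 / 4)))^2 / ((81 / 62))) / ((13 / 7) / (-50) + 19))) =3598086724479 / 18484928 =194649.76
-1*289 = -289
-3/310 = -0.01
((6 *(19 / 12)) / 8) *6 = 57 / 8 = 7.12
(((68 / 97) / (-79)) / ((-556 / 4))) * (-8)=-544 / 1065157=-0.00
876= 876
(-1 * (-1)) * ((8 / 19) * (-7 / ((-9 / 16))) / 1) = 896 / 171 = 5.24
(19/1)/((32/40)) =95/4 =23.75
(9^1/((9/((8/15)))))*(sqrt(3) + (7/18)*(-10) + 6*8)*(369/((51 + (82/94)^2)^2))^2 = 1080722867717346507*sqrt(3)/106824967375992100000 + 47671886498198507031/106824967375992100000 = 0.46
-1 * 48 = -48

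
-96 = -96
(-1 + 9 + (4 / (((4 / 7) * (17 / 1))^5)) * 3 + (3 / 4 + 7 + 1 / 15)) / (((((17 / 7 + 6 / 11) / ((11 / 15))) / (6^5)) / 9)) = 272944.41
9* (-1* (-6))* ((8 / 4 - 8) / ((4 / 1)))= -81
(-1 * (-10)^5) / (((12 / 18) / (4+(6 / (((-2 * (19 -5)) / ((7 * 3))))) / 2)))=262500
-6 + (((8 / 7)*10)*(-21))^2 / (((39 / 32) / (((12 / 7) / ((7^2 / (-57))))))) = -420276354 / 4459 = -94253.50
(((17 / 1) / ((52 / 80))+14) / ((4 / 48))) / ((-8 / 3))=-2349 / 13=-180.69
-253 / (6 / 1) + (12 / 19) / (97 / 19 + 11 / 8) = -248629 / 5910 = -42.07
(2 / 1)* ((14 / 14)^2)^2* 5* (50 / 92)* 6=750 / 23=32.61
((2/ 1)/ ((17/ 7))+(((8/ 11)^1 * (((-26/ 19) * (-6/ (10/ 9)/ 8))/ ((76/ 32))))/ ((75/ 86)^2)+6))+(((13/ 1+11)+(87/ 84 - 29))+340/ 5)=420752598879/ 5906862500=71.23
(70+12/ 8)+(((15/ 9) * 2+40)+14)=773/ 6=128.83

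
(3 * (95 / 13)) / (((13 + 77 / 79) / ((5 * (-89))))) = -3339725 / 4784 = -698.10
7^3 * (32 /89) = 123.33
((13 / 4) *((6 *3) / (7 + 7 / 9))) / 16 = 1053 / 2240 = 0.47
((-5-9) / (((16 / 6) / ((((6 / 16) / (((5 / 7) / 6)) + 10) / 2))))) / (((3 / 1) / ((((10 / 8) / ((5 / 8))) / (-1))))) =1841 / 80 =23.01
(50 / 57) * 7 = 350 / 57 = 6.14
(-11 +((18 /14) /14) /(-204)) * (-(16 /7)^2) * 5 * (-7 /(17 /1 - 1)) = -733070 /5831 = -125.72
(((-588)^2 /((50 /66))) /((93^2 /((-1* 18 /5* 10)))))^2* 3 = 6248538088353792 /577200625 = 10825591.34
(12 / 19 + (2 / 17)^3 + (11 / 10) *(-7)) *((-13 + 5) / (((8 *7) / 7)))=6596639 / 933470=7.07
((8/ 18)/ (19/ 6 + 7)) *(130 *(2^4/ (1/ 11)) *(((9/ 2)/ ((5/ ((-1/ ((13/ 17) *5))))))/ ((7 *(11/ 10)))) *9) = -117504/ 427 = -275.19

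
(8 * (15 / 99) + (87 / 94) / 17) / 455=66791 / 23993970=0.00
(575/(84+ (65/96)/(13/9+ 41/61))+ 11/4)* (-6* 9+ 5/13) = -6434492809/12541404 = -513.06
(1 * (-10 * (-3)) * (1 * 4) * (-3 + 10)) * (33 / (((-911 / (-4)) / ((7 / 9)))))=86240 / 911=94.67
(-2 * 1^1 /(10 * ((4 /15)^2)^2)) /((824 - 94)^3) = -81 /796706816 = -0.00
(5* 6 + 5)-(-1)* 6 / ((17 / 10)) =655 / 17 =38.53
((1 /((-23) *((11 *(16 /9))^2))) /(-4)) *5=405 /2849792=0.00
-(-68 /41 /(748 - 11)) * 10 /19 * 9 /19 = 0.00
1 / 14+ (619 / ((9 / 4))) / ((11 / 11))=34673 / 126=275.18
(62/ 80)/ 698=0.00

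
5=5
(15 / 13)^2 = 225 / 169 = 1.33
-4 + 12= 8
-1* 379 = -379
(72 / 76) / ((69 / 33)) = 198 / 437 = 0.45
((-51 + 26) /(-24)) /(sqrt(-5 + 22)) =25*sqrt(17) /408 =0.25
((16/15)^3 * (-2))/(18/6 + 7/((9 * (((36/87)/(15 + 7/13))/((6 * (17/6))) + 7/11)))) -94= -58820378066/621942375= -94.58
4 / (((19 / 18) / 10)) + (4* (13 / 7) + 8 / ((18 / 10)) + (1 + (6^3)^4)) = 2605608516961 / 1197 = 2176782386.77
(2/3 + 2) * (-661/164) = -1322/123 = -10.75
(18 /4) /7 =0.64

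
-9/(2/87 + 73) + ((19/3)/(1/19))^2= 827922266/57177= 14479.99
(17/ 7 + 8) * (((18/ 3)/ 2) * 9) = 1971/ 7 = 281.57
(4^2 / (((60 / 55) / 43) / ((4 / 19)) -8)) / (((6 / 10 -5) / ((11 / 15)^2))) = 41624 / 167715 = 0.25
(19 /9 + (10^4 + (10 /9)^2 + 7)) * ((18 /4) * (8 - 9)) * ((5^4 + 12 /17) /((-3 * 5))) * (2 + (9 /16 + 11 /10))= 1263545477579 /183600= 6882055.98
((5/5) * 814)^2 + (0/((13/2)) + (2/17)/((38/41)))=214018549/323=662596.13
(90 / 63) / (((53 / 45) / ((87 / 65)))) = 1.62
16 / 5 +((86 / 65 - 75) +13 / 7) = -68.62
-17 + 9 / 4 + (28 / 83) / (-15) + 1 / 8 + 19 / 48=-94631 / 6640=-14.25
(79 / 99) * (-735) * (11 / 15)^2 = -42581 / 135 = -315.41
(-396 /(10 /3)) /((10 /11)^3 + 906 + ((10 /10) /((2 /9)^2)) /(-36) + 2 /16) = -12649824 /96504295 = -0.13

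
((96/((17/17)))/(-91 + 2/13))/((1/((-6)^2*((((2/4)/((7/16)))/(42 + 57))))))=-39936/90937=-0.44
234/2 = 117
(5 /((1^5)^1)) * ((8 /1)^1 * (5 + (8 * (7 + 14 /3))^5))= 68841472048600 /243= 283298238883.13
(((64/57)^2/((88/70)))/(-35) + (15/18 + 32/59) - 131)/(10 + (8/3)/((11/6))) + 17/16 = -1981789591/193224528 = -10.26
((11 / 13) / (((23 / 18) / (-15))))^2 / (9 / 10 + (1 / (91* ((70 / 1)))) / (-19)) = 41061289500 / 374542051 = 109.63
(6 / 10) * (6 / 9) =2 / 5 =0.40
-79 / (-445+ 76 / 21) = 1659 / 9269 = 0.18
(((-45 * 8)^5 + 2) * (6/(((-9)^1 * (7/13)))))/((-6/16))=-1257696460799584/63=-19963435885707.68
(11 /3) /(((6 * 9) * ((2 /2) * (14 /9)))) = 0.04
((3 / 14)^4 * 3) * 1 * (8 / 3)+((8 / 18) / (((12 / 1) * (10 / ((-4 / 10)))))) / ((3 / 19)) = 0.01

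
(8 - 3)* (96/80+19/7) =137/7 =19.57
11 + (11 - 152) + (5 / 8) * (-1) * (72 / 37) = -4855 / 37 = -131.22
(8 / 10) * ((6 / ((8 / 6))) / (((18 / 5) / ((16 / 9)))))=16 / 9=1.78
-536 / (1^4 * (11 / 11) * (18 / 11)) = -2948 / 9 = -327.56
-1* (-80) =80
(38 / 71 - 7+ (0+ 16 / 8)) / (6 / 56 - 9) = 8876 / 17679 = 0.50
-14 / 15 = -0.93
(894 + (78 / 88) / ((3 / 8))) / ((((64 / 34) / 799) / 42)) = 703123995 / 44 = 15980090.80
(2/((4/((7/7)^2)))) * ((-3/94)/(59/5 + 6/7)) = -105/83284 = -0.00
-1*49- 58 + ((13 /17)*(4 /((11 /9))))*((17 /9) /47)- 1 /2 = -111051 /1034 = -107.40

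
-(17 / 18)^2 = -289 / 324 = -0.89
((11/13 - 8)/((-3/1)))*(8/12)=62/39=1.59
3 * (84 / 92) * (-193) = -12159 / 23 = -528.65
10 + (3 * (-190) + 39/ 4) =-2201/ 4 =-550.25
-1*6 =-6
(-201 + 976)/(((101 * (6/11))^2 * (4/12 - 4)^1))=-8525/122412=-0.07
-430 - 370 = -800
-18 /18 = -1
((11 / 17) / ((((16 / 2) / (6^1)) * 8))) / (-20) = -33 / 10880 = -0.00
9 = 9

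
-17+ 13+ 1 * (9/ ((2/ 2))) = 5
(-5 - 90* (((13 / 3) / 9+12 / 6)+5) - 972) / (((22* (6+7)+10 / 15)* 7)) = -4951 / 6020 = -0.82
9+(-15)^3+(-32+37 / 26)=-88311 / 26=-3396.58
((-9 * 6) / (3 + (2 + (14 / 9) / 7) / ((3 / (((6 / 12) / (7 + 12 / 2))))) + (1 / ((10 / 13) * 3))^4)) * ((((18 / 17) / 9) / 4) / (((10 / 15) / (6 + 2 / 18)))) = -2606175000 / 548441981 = -4.75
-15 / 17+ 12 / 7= 99 / 119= 0.83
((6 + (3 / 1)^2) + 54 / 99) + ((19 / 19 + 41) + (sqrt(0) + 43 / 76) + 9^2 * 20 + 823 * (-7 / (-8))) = 2398.24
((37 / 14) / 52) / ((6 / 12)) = 37 / 364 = 0.10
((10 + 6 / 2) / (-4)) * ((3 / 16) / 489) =-13 / 10432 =-0.00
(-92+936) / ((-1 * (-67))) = 844 / 67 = 12.60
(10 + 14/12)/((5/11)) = 24.57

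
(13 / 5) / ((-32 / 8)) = -13 / 20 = -0.65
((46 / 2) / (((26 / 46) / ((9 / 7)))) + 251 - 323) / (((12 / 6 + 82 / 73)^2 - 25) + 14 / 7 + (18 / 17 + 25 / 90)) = 2920537134 / 1767114167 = 1.65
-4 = -4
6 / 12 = 1 / 2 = 0.50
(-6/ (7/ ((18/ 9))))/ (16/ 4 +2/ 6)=-36/ 91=-0.40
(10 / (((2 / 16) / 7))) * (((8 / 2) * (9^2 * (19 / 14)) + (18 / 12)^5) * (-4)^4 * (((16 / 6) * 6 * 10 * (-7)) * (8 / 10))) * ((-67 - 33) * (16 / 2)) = 45965574144000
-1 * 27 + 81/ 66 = -567/ 22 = -25.77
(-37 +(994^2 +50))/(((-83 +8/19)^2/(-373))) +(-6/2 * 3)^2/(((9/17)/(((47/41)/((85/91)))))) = -27179210643212/504661005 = -53856.37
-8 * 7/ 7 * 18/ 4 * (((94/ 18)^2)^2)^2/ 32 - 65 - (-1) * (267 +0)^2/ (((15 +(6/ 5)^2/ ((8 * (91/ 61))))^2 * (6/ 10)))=-12513741421786544660449/ 20123767690318728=-621838.89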